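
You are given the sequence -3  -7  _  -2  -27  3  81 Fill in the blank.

9

Taking every 2nd term gives 2 separate tracks.
Subsequence A: -3, ?, -27, 81 (geometric with ratio -3).
Subsequence B: -7, -2, 3 (arithmetic, step +5).
So the missing entry in subsequence A is 9.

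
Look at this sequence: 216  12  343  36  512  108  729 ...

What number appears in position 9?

1000

The terms cycle through 2 interleaved subsequences.
Stream A = 216, 343, 512, 729: perfect cubes starting at 6³.
Stream B = 12, 36, 108: multiplying by 3 each time.
Position 9 → stream A, term 5 = 1000.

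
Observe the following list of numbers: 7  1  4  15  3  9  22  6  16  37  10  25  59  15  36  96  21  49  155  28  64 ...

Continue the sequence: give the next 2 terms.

Split by position mod 3 into 3 tracks.
Stream A: 7, 15, 22, 37, 59, 96, 155 — a Fibonacci-like recurrence a_n = a_{n-1} + a_{n-2}.
Stream B: 1, 3, 6, 10, 15, 21, 28 — triangular numbers starting at T_1.
Stream C: 4, 9, 16, 25, 36, 49, 64 — consecutive squares n² from n = 2.
The 22nd slot belongs to stream A; its 8th term is 251.
Position 23 → stream B, term 8 = 36.

251, 36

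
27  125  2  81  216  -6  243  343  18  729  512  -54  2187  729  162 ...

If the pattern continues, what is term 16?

The terms cycle through 3 interleaved subsequences.
Track A: 27, 81, 243, 729, 2187 — successive powers of 3.
Track B: 125, 216, 343, 512, 729 — the cubes 5³, 6³, 7³, ….
Track C: 2, -6, 18, -54, 162 — geometric with ratio -3.
Position 16 → track A, term 6 = 6561.

6561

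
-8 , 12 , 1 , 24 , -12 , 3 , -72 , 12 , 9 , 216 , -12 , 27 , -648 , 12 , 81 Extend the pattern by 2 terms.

Taking every 3rd term gives 3 separate tracks.
Stream A: -8, 24, -72, 216, -648 — geometric, ×-3 each step.
Stream B: 12, -12, 12, -12, 12 — alternating ±12.
Stream C: 1, 3, 9, 27, 81 — powers 3^0, 3^1, 3^2, ….
Position 16 falls in stream A as its term 6, giving 1944.
Position 17 falls in stream B as its term 6, giving -12.

1944, -12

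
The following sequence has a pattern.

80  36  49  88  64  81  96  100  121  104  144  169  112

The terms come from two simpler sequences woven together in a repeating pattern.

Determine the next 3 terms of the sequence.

Positions follow the repeating pattern ABB; grouping by letter gives 2 tracks.
Stream A is 80, 88, 96, 104, 112, which is linear: a_n = 72 + 8·n.
Stream B is 36, 49, 64, 81, 100, 121, 144, 169, which is perfect squares starting at 6².
Position 14 → stream B, term 9 = 196.
The 15th slot belongs to stream B; its 10th term is 225.
Position 16 falls in stream A as its term 6, giving 120.

196, 225, 120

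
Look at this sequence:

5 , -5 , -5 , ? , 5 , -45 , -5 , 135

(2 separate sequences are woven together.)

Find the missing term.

15

The terms cycle through 2 interleaved subsequences.
Stream A: 5, -5, 5, -5 (oscillating between 5 and -5).
Stream B: -5, ?, -45, 135 (a geometric progression (common ratio -3)).
Filling stream B at index 2 by its rule yields 15.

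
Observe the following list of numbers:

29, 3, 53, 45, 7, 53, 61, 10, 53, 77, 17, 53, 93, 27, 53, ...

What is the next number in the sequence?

Split by position mod 3 into 3 tracks.
Track A is 29, 45, 61, 77, 93, which is linear: a_n = 13 + 16·n.
Track B is 3, 7, 10, 17, 27, which is Fibonacci-style (each term is the sum of the two before it).
Track C is 53, 53, 53, 53, 53, which is always 53.
Position 16 falls in track A as its term 6, giving 109.

109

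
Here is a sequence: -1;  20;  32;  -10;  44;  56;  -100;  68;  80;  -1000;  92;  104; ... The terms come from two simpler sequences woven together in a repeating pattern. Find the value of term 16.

-100000

Reading positions in blocks of 3 reveals the pattern ABB — 2 tracks woven together.
Track A: -1, -10, -100, -1000 (geometric, ×10 each step).
Track B: 20, 32, 44, 56, 68, 80, 92, 104 (arithmetic, step +12).
The 16th slot belongs to track A; its 6th term is -100000.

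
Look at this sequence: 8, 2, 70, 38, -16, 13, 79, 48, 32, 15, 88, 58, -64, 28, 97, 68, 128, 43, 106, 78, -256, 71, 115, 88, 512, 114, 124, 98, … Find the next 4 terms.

Read the sequence 4 terms at a time; column i is its own pattern.
Track A = 8, -16, 32, -64, 128, -256, 512: geometric with ratio -2.
Track B = 2, 13, 15, 28, 43, 71, 114: Fibonacci-style (each term is the sum of the two before it).
Track C = 70, 79, 88, 97, 106, 115, 124: adding 9 each time.
Track D = 38, 48, 58, 68, 78, 88, 98: adding 10 each time.
Position 29 falls in track A as its term 8, giving -1024.
Position 30 → track B, term 8 = 185.
Position 31 falls in track C as its term 8, giving 133.
Position 32 falls in track D as its term 8, giving 108.

-1024, 185, 133, 108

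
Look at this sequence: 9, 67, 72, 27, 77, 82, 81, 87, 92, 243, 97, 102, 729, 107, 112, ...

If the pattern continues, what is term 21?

132

Reading positions in blocks of 3 reveals the pattern ABB — 2 tracks woven together.
Subsequence A: 9, 27, 81, 243, 729. Successive powers of 3.
Subsequence B: 67, 72, 77, 82, 87, 92, 97, 102, 107, 112. Linear: a_n = 62 + 5·n.
Term 21 comes from subsequence B (its 14th entry): 132.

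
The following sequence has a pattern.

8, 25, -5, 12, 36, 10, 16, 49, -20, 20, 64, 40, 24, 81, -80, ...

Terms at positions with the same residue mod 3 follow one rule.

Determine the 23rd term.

144

Read the sequence 3 terms at a time; column i is its own pattern.
Track A: 8, 12, 16, 20, 24 — arithmetic with common difference +4.
Track B: 25, 36, 49, 64, 81 — the squares 5², 6², 7², ….
Track C: -5, 10, -20, 40, -80 — a geometric progression (common ratio -2).
Position 23 → track B, term 8 = 144.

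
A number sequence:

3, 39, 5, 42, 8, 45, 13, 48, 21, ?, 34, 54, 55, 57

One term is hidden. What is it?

Split by position mod 2 into 2 tracks.
Stream A: 3, 5, 8, 13, 21, 34, 55 (Fibonacci-style (each term is the sum of the two before it)).
Stream B: 39, 42, 45, 48, ?, 54, 57 (arithmetic, step +3).
So the missing entry in stream B is 51.

51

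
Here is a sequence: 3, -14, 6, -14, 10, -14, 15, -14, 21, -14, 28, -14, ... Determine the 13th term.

36

The terms cycle through 2 interleaved subsequences.
Track A = 3, 6, 10, 15, 21, 28: triangular numbers starting at T_2.
Track B = -14, -14, -14, -14, -14, -14: always -14.
Term 13 comes from track A (its 7th entry): 36.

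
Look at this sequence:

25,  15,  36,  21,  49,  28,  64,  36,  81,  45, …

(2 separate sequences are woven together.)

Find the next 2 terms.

Odd-indexed and even-indexed terms follow separate rules.
Subsequence A is 25, 36, 49, 64, 81, which is consecutive squares n² from n = 5.
Subsequence B is 15, 21, 28, 36, 45, which is the triangular numbers T_5, T_6, ….
Position 11 falls in subsequence A as its term 6, giving 100.
Position 12 falls in subsequence B as its term 6, giving 55.

100, 55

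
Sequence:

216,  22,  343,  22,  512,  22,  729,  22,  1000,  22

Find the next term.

Taking every 2nd term gives 2 separate tracks.
Track A: 216, 343, 512, 729, 1000 (perfect cubes starting at 6³).
Track B: 22, 22, 22, 22, 22 (constant 22).
Term 11 comes from track A (its 6th entry): 1331.

1331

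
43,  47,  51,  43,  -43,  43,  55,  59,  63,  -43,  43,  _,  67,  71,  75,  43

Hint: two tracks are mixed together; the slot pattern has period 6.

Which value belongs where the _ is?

-43

Reading positions in blocks of 6 reveals the pattern AAABBB — 2 tracks woven together.
Track A is 43, 47, 51, 55, 59, 63, 67, 71, 75, which is arithmetic with common difference +4.
Track B is 43, -43, 43, -43, 43, ?, 43, which is the oscillation 43·(−1)^(n+1).
The gap is track B's term 6; the rule gives -43.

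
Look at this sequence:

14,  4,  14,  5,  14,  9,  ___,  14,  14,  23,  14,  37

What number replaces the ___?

14

Positions 1, 3, 5, … form one subsequence and positions 2, 4, 6, … form another.
Subsequence A: 14, 14, 14, ?, 14, 14. Always 14.
Subsequence B: 4, 5, 9, 14, 23, 37. Each term equals the sum of the previous two.
The gap is subsequence A's term 4; the rule gives 14.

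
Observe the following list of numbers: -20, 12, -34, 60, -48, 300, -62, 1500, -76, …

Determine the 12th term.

37500

Taking every 2nd term gives 2 separate tracks.
Track A is -20, -34, -48, -62, -76, which is subtracting 14 each time.
Track B is 12, 60, 300, 1500, which is multiplying by 5 each time.
Term 12 comes from track B (its 6th entry): 37500.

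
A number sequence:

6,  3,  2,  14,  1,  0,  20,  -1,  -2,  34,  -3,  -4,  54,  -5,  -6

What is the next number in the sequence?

Reading positions in blocks of 3 reveals the pattern ABB — 2 tracks woven together.
Stream A: 6, 14, 20, 34, 54 (each term equals the sum of the previous two).
Stream B: 3, 2, 1, 0, -1, -2, -3, -4, -5, -6 (arithmetic, step −1).
The 16th slot belongs to stream A; its 6th term is 88.

88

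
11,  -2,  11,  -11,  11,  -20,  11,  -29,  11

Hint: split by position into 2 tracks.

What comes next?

-38

Split by position mod 2 into 2 tracks.
Track A: 11, 11, 11, 11, 11 — constant 11.
Track B: -2, -11, -20, -29 — arithmetic, step −9.
Position 10 → track B, term 5 = -38.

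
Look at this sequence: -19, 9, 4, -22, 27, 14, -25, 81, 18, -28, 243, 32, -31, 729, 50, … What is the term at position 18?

82

Split by position mod 3: positions 1, 4, 7, … form one track, and each other residue class forms its own.
Track A: -19, -22, -25, -28, -31 — arithmetic, step −3.
Track B: 9, 27, 81, 243, 729 — multiplying by 3 each time.
Track C: 4, 14, 18, 32, 50 — each term equals the sum of the previous two.
The 18th slot belongs to track C; its 6th term is 82.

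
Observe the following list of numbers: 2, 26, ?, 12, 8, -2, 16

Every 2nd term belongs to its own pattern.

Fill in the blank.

4

Taking every 2nd term gives 2 separate tracks.
Track A is 2, ?, 8, 16, which is powers 2^1, 2^2, 2^3, ….
Track B is 26, 12, -2, which is arithmetic with common difference −14.
Filling track A at index 2 by its rule yields 4.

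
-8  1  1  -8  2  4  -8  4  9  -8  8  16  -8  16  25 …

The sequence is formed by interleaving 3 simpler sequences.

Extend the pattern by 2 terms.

Split by position mod 3 into 3 tracks.
Stream A: -8, -8, -8, -8, -8 — always -8.
Stream B: 1, 2, 4, 8, 16 — powers 2^0, 2^1, 2^2, ….
Stream C: 1, 4, 9, 16, 25 — consecutive squares n² from n = 1.
Position 16 → stream A, term 6 = -8.
Position 17 → stream B, term 6 = 32.

-8, 32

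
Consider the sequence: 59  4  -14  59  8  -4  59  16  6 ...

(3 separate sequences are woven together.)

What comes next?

59

Read the sequence 3 terms at a time; column i is its own pattern.
Stream A is 59, 59, 59, which is the constant sequence 59.
Stream B is 4, 8, 16, which is powers of 2.
Stream C is -14, -4, 6, which is arithmetic, step +10.
Term 10 comes from stream A (its 4th entry): 59.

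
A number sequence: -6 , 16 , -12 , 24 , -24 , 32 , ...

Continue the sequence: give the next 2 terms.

-48, 40

Positions 1, 3, 5, … form one subsequence and positions 2, 4, 6, … form another.
Subsequence A is -6, -12, -24, which is geometric with ratio 2.
Subsequence B is 16, 24, 32, which is arithmetic, step +8.
Position 7 falls in subsequence A as its term 4, giving -48.
Position 8 falls in subsequence B as its term 4, giving 40.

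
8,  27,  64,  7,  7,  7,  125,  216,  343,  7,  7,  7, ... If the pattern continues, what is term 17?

Reading positions in blocks of 6 reveals the pattern AAABBB — 2 tracks woven together.
Stream A: 8, 27, 64, 125, 216, 343 — consecutive cubes n³ from n = 2.
Stream B: 7, 7, 7, 7, 7, 7 — always 7.
Position 17 → stream B, term 8 = 7.

7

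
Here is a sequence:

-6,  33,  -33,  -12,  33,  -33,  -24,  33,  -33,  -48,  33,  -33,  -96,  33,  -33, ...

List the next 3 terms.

The slot pattern repeats as ABB (period 3), so there are 2 interleaved tracks.
Track A = -6, -12, -24, -48, -96: a geometric progression (common ratio 2).
Track B = 33, -33, 33, -33, 33, -33, 33, -33, 33, -33: oscillating between 33 and -33.
Position 16 falls in track A as its term 6, giving -192.
The 17th slot belongs to track B; its 11th term is 33.
Term 18 comes from track B (its 12th entry): -33.

-192, 33, -33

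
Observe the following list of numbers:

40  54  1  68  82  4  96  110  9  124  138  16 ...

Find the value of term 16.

Reading positions in blocks of 3 reveals the pattern AAB — 2 tracks woven together.
Stream A = 40, 54, 68, 82, 96, 110, 124, 138: arithmetic, step +14.
Stream B = 1, 4, 9, 16: consecutive squares n² from n = 1.
The 16th slot belongs to stream A; its 11th term is 180.

180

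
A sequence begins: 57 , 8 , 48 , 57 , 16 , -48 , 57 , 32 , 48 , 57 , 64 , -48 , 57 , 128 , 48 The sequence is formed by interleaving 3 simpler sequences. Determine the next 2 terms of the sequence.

The terms cycle through 3 interleaved subsequences.
Stream A is 57, 57, 57, 57, 57, which is constant 57.
Stream B is 8, 16, 32, 64, 128, which is powers of 2.
Stream C is 48, -48, 48, -48, 48, which is oscillating between 48 and -48.
Term 16 comes from stream A (its 6th entry): 57.
Position 17 → stream B, term 6 = 256.

57, 256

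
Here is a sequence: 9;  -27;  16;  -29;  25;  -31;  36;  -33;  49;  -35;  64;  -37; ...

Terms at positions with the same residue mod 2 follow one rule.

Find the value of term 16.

-41

Positions 1, 3, 5, … form one subsequence and positions 2, 4, 6, … form another.
Track A: 9, 16, 25, 36, 49, 64 — perfect squares starting at 3².
Track B: -27, -29, -31, -33, -35, -37 — subtracting 2 each time.
Position 16 → track B, term 8 = -41.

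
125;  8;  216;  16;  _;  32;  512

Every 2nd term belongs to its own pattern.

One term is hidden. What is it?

Taking every 2nd term gives 2 separate tracks.
Subsequence A: 125, 216, ?, 512 — perfect cubes starting at 5³.
Subsequence B: 8, 16, 32 — powers 2^3, 2^4, 2^5, ….
Subsequence A's pattern makes the blank 343.

343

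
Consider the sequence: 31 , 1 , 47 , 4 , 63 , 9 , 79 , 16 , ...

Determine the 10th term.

Odd-indexed and even-indexed terms follow separate rules.
Track A: 31, 47, 63, 79 — arithmetic, step +16.
Track B: 1, 4, 9, 16 — perfect squares starting at 1².
Position 10 → track B, term 5 = 25.

25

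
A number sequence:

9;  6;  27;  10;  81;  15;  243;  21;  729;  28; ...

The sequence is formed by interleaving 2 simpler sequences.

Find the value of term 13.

6561

Taking every 2nd term gives 2 separate tracks.
Track A = 9, 27, 81, 243, 729: successive powers of 3.
Track B = 6, 10, 15, 21, 28: the triangular numbers T_3, T_4, ….
Position 13 falls in track A as its term 7, giving 6561.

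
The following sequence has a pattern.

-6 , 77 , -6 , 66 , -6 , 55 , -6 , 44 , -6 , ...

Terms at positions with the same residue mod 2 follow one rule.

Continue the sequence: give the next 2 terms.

Taking every 2nd term gives 2 separate tracks.
Track A: -6, -6, -6, -6, -6. The constant sequence -6.
Track B: 77, 66, 55, 44. Arithmetic with common difference −11.
Position 10 falls in track B as its term 5, giving 33.
Term 11 comes from track A (its 6th entry): -6.

33, -6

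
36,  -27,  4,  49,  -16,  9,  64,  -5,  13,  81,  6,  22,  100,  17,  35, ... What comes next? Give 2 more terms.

Split by position mod 3 into 3 tracks.
Track A is 36, 49, 64, 81, 100, which is consecutive squares n² from n = 6.
Track B is -27, -16, -5, 6, 17, which is adding 11 each time.
Track C is 4, 9, 13, 22, 35, which is Fibonacci-style (each term is the sum of the two before it).
Position 16 falls in track A as its term 6, giving 121.
The 17th slot belongs to track B; its 6th term is 28.

121, 28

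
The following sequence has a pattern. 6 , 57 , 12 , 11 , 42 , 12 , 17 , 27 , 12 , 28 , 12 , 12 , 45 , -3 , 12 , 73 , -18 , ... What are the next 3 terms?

Split by position mod 3: positions 1, 4, 7, … form one track, and each other residue class forms its own.
Subsequence A: 6, 11, 17, 28, 45, 73 — each term equals the sum of the previous two.
Subsequence B: 57, 42, 27, 12, -3, -18 — subtracting 15 each time.
Subsequence C: 12, 12, 12, 12, 12 — always 12.
The 18th slot belongs to subsequence C; its 6th term is 12.
Position 19 → subsequence A, term 7 = 118.
Term 20 comes from subsequence B (its 7th entry): -33.

12, 118, -33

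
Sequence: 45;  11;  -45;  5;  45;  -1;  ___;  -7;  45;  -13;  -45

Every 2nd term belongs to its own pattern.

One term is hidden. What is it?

-45

Split by position mod 2 into 2 tracks.
Subsequence A = 45, -45, 45, ?, 45, -45: oscillating between 45 and -45.
Subsequence B = 11, 5, -1, -7, -13: arithmetic with common difference −6.
So the missing entry in subsequence A is -45.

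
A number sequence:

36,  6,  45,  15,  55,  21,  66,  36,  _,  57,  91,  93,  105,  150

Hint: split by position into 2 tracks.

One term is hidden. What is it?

The terms cycle through 2 interleaved subsequences.
Track A is 36, 45, 55, 66, ?, 91, 105, which is the triangular numbers T_8, T_9, ….
Track B is 6, 15, 21, 36, 57, 93, 150, which is a Fibonacci-like recurrence a_n = a_{n-1} + a_{n-2}.
Filling track A at index 5 by its rule yields 78.

78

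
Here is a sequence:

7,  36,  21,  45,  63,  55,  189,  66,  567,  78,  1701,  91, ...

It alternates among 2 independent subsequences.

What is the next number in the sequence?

5103

Odd-indexed and even-indexed terms follow separate rules.
Track A = 7, 21, 63, 189, 567, 1701: geometric with ratio 3.
Track B = 36, 45, 55, 66, 78, 91: triangular numbers starting at T_8.
The 13th slot belongs to track A; its 7th term is 5103.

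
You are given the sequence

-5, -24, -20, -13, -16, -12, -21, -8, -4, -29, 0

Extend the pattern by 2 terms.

Reading positions in blocks of 3 reveals the pattern ABB — 2 tracks woven together.
Stream A: -5, -13, -21, -29 (linear: a_n = 3 − 8·n).
Stream B: -24, -20, -16, -12, -8, -4, 0 (linear: a_n = -28 + 4·n).
Term 12 comes from stream B (its 8th entry): 4.
Term 13 comes from stream A (its 5th entry): -37.

4, -37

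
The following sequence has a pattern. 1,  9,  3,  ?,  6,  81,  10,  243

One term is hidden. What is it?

Positions 1, 3, 5, … form one subsequence and positions 2, 4, 6, … form another.
Track A: 1, 3, 6, 10 — triangular numbers starting at T_1.
Track B: 9, ?, 81, 243 — successive powers of 3.
Track B's pattern makes the blank 27.

27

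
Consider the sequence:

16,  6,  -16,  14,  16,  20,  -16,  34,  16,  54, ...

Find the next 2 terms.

Taking every 2nd term gives 2 separate tracks.
Subsequence A: 16, -16, 16, -16, 16 (alternating ±16).
Subsequence B: 6, 14, 20, 34, 54 (each term equals the sum of the previous two).
Position 11 → subsequence A, term 6 = -16.
The 12th slot belongs to subsequence B; its 6th term is 88.

-16, 88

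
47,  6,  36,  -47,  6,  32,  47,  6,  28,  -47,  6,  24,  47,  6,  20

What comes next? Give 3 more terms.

Read the sequence 3 terms at a time; column i is its own pattern.
Subsequence A: 47, -47, 47, -47, 47. Oscillating between 47 and -47.
Subsequence B: 6, 6, 6, 6, 6. Constant 6.
Subsequence C: 36, 32, 28, 24, 20. Arithmetic, step −4.
The 16th slot belongs to subsequence A; its 6th term is -47.
Position 17 → subsequence B, term 6 = 6.
The 18th slot belongs to subsequence C; its 6th term is 16.

-47, 6, 16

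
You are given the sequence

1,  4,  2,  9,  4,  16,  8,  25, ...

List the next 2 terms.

16, 36

Taking every 2nd term gives 2 separate tracks.
Track A: 1, 2, 4, 8 (successive powers of 2).
Track B: 4, 9, 16, 25 (the squares 2², 3², 4², …).
The 9th slot belongs to track A; its 5th term is 16.
Position 10 → track B, term 5 = 36.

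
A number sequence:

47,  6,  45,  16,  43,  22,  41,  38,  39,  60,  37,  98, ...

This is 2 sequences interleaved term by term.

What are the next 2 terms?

35, 158

Positions 1, 3, 5, … form one subsequence and positions 2, 4, 6, … form another.
Track A: 47, 45, 43, 41, 39, 37. Arithmetic with common difference −2.
Track B: 6, 16, 22, 38, 60, 98. Each term equals the sum of the previous two.
The 13th slot belongs to track A; its 7th term is 35.
Position 14 falls in track B as its term 7, giving 158.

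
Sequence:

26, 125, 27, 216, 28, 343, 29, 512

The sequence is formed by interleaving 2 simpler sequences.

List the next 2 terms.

Odd-indexed and even-indexed terms follow separate rules.
Subsequence A = 26, 27, 28, 29: linear: a_n = 25 + n.
Subsequence B = 125, 216, 343, 512: the cubes 5³, 6³, 7³, ….
The 9th slot belongs to subsequence A; its 5th term is 30.
Position 10 falls in subsequence B as its term 5, giving 729.

30, 729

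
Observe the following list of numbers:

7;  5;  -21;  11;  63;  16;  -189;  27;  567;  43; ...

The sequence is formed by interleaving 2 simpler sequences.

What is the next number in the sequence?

Positions 1, 3, 5, … form one subsequence and positions 2, 4, 6, … form another.
Stream A = 7, -21, 63, -189, 567: multiplying by -3 each time.
Stream B = 5, 11, 16, 27, 43: a Fibonacci-like recurrence a_n = a_{n-1} + a_{n-2}.
Position 11 → stream A, term 6 = -1701.

-1701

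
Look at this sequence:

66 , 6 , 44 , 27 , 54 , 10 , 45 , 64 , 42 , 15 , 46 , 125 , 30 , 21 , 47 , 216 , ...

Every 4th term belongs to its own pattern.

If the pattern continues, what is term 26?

45

Split by position mod 4 into 4 tracks.
Track A: 66, 54, 42, 30. Linear: a_n = 78 − 12·n.
Track B: 6, 10, 15, 21. The triangular numbers T_3, T_4, ….
Track C: 44, 45, 46, 47. Arithmetic, step +1.
Track D: 27, 64, 125, 216. The cubes 3³, 4³, 5³, ….
Term 26 comes from track B (its 7th entry): 45.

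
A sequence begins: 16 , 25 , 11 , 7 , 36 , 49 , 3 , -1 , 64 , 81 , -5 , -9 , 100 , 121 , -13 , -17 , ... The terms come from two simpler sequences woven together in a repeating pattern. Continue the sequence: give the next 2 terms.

Reading positions in blocks of 4 reveals the pattern AABB — 2 tracks woven together.
Subsequence A: 16, 25, 36, 49, 64, 81, 100, 121 (consecutive squares n² from n = 4).
Subsequence B: 11, 7, 3, -1, -5, -9, -13, -17 (subtracting 4 each time).
Position 17 → subsequence A, term 9 = 144.
Position 18 falls in subsequence A as its term 10, giving 169.

144, 169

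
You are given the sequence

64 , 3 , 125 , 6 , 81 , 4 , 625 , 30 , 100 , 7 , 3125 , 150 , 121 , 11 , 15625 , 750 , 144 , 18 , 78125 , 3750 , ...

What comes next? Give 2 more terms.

Read the sequence 4 terms at a time; column i is its own pattern.
Subsequence A = 64, 81, 100, 121, 144: the squares 8², 9², 10², ….
Subsequence B = 3, 4, 7, 11, 18: each term equals the sum of the previous two.
Subsequence C = 125, 625, 3125, 15625, 78125: powers 5^3, 5^4, 5^5, ….
Subsequence D = 6, 30, 150, 750, 3750: geometric with ratio 5.
The 21st slot belongs to subsequence A; its 6th term is 169.
The 22nd slot belongs to subsequence B; its 6th term is 29.

169, 29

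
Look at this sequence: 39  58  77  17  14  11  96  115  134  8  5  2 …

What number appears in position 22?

-10

Reading positions in blocks of 6 reveals the pattern AAABBB — 2 tracks woven together.
Stream A: 39, 58, 77, 96, 115, 134. Adding 19 each time.
Stream B: 17, 14, 11, 8, 5, 2. Linear: a_n = 20 − 3·n.
The 22nd slot belongs to stream B; its 10th term is -10.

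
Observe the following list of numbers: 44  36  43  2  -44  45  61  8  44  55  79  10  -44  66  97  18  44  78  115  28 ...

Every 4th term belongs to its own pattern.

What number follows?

-44

The terms cycle through 4 interleaved subsequences.
Track A: 44, -44, 44, -44, 44 — alternating ±44.
Track B: 36, 45, 55, 66, 78 — the triangular numbers T_8, T_9, ….
Track C: 43, 61, 79, 97, 115 — adding 18 each time.
Track D: 2, 8, 10, 18, 28 — a Fibonacci-like recurrence a_n = a_{n-1} + a_{n-2}.
Position 21 falls in track A as its term 6, giving -44.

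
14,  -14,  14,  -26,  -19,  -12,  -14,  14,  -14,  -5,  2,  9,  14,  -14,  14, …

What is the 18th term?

The slot pattern repeats as AAABBB (period 6), so there are 2 interleaved tracks.
Track A: 14, -14, 14, -14, 14, -14, 14, -14, 14 — alternating ±14.
Track B: -26, -19, -12, -5, 2, 9 — adding 7 each time.
Term 18 comes from track B (its 9th entry): 30.

30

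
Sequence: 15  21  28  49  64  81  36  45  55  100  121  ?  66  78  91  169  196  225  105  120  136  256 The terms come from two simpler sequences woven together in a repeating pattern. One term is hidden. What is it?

Reading positions in blocks of 6 reveals the pattern AAABBB — 2 tracks woven together.
Stream A: 15, 21, 28, 36, 45, 55, 66, 78, 91, 105, 120, 136 — the triangular numbers T_5, T_6, ….
Stream B: 49, 64, 81, 100, 121, ?, 169, 196, 225, 256 — the squares 7², 8², 9², ….
Filling stream B at index 6 by its rule yields 144.

144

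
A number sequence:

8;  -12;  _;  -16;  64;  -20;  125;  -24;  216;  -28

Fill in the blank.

27

Odd-indexed and even-indexed terms follow separate rules.
Track A = 8, ?, 64, 125, 216: consecutive cubes n³ from n = 2.
Track B = -12, -16, -20, -24, -28: arithmetic with common difference −4.
Track A's pattern makes the blank 27.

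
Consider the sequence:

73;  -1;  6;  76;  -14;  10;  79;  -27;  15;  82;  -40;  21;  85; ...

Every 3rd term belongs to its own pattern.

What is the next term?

-53

Split by position mod 3 into 3 tracks.
Subsequence A: 73, 76, 79, 82, 85 (arithmetic with common difference +3).
Subsequence B: -1, -14, -27, -40 (arithmetic with common difference −13).
Subsequence C: 6, 10, 15, 21 (triangular numbers starting at T_3).
Position 14 → subsequence B, term 5 = -53.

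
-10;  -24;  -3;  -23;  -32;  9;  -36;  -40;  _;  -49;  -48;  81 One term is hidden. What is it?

-27

The terms cycle through 3 interleaved subsequences.
Stream A: -10, -23, -36, -49 — arithmetic, step −13.
Stream B: -24, -32, -40, -48 — subtracting 8 each time.
Stream C: -3, 9, ?, 81 — geometric, ×-3 each step.
Filling stream C at index 3 by its rule yields -27.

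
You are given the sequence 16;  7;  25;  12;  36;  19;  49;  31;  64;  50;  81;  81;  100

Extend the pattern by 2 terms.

131, 121

Taking every 2nd term gives 2 separate tracks.
Track A is 16, 25, 36, 49, 64, 81, 100, which is consecutive squares n² from n = 4.
Track B is 7, 12, 19, 31, 50, 81, which is each term equals the sum of the previous two.
Position 14 falls in track B as its term 7, giving 131.
Position 15 falls in track A as its term 8, giving 121.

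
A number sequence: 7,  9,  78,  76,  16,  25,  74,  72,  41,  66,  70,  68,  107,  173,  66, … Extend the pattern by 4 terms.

64, 280, 453, 62

Reading positions in blocks of 4 reveals the pattern AABB — 2 tracks woven together.
Track A: 7, 9, 16, 25, 41, 66, 107, 173. Each term equals the sum of the previous two.
Track B: 78, 76, 74, 72, 70, 68, 66. Subtracting 2 each time.
Position 16 falls in track B as its term 8, giving 64.
The 17th slot belongs to track A; its 9th term is 280.
Term 18 comes from track A (its 10th entry): 453.
Term 19 comes from track B (its 9th entry): 62.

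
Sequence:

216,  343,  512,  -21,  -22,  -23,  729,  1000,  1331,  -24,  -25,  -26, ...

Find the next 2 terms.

Reading positions in blocks of 6 reveals the pattern AAABBB — 2 tracks woven together.
Stream A: 216, 343, 512, 729, 1000, 1331 (consecutive cubes n³ from n = 6).
Stream B: -21, -22, -23, -24, -25, -26 (arithmetic, step −1).
Term 13 comes from stream A (its 7th entry): 1728.
Position 14 → stream A, term 8 = 2197.

1728, 2197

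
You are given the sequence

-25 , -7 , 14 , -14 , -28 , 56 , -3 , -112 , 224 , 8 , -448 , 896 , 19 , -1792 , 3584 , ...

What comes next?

Positions follow the repeating pattern ABB; grouping by letter gives 2 tracks.
Stream A = -25, -14, -3, 8, 19: linear: a_n = -36 + 11·n.
Stream B = -7, 14, -28, 56, -112, 224, -448, 896, -1792, 3584: a geometric progression (common ratio -2).
The 16th slot belongs to stream A; its 6th term is 30.

30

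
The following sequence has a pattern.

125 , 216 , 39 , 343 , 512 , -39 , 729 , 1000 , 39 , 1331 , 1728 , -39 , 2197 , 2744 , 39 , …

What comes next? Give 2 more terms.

3375, 4096

Reading positions in blocks of 3 reveals the pattern AAB — 2 tracks woven together.
Track A: 125, 216, 343, 512, 729, 1000, 1331, 1728, 2197, 2744. Consecutive cubes n³ from n = 5.
Track B: 39, -39, 39, -39, 39. Alternating ±39.
Position 16 → track A, term 11 = 3375.
The 17th slot belongs to track A; its 12th term is 4096.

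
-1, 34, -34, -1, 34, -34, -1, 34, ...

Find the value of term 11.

Reading positions in blocks of 3 reveals the pattern ABB — 2 tracks woven together.
Track A: -1, -1, -1 (constant -1).
Track B: 34, -34, 34, -34, 34 (alternating ±34).
Position 11 → track B, term 7 = 34.

34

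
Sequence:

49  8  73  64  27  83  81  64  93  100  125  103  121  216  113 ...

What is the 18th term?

Split by position mod 3 into 3 tracks.
Track A = 49, 64, 81, 100, 121: consecutive squares n² from n = 7.
Track B = 8, 27, 64, 125, 216: the cubes 2³, 3³, 4³, ….
Track C = 73, 83, 93, 103, 113: arithmetic, step +10.
Position 18 → track C, term 6 = 123.

123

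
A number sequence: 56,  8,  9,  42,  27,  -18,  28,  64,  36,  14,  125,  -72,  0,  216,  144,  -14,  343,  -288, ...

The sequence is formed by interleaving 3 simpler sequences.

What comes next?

Taking every 3rd term gives 3 separate tracks.
Track A = 56, 42, 28, 14, 0, -14: arithmetic with common difference −14.
Track B = 8, 27, 64, 125, 216, 343: consecutive cubes n³ from n = 2.
Track C = 9, -18, 36, -72, 144, -288: geometric, ×-2 each step.
The 19th slot belongs to track A; its 7th term is -28.

-28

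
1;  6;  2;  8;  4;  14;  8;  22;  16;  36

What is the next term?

32

Positions 1, 3, 5, … form one subsequence and positions 2, 4, 6, … form another.
Track A = 1, 2, 4, 8, 16: successive powers of 2.
Track B = 6, 8, 14, 22, 36: each term equals the sum of the previous two.
Position 11 → track A, term 6 = 32.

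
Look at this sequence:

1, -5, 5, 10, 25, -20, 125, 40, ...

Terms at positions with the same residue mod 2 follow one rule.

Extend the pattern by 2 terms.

Odd-indexed and even-indexed terms follow separate rules.
Track A = 1, 5, 25, 125: powers 5^0, 5^1, 5^2, ….
Track B = -5, 10, -20, 40: a geometric progression (common ratio -2).
The 9th slot belongs to track A; its 5th term is 625.
Term 10 comes from track B (its 5th entry): -80.

625, -80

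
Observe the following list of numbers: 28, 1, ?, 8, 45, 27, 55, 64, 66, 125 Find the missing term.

36

The terms cycle through 2 interleaved subsequences.
Stream A: 28, ?, 45, 55, 66 (triangular numbers n(n+1)/2 for n = 7, 8, …).
Stream B: 1, 8, 27, 64, 125 (perfect cubes starting at 1³).
So the missing entry in stream A is 36.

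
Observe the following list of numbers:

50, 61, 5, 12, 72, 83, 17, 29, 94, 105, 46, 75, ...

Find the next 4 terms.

Reading positions in blocks of 4 reveals the pattern AABB — 2 tracks woven together.
Stream A is 50, 61, 72, 83, 94, 105, which is adding 11 each time.
Stream B is 5, 12, 17, 29, 46, 75, which is Fibonacci-style (each term is the sum of the two before it).
The 13th slot belongs to stream A; its 7th term is 116.
The 14th slot belongs to stream A; its 8th term is 127.
Term 15 comes from stream B (its 7th entry): 121.
Term 16 comes from stream B (its 8th entry): 196.

116, 127, 121, 196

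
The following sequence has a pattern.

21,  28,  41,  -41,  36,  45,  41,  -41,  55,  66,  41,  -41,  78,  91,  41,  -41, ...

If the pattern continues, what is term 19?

41

Reading positions in blocks of 4 reveals the pattern AABB — 2 tracks woven together.
Track A is 21, 28, 36, 45, 55, 66, 78, 91, which is the triangular numbers T_6, T_7, ….
Track B is 41, -41, 41, -41, 41, -41, 41, -41, which is alternating ±41.
Term 19 comes from track B (its 9th entry): 41.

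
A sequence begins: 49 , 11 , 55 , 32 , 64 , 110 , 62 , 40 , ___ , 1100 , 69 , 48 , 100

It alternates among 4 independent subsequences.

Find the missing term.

81

The terms cycle through 4 interleaved subsequences.
Stream A: 49, 64, ?, 100 (the squares 7², 8², 9², …).
Stream B: 11, 110, 1100 (geometric with ratio 10).
Stream C: 55, 62, 69 (arithmetic, step +7).
Stream D: 32, 40, 48 (adding 8 each time).
So the missing entry in stream A is 81.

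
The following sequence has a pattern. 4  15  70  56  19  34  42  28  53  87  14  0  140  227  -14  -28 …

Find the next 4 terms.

367, 594, -42, -56

Reading positions in blocks of 4 reveals the pattern AABB — 2 tracks woven together.
Stream A is 4, 15, 19, 34, 53, 87, 140, 227, which is Fibonacci-style (each term is the sum of the two before it).
Stream B is 70, 56, 42, 28, 14, 0, -14, -28, which is subtracting 14 each time.
The 17th slot belongs to stream A; its 9th term is 367.
Term 18 comes from stream A (its 10th entry): 594.
Position 19 falls in stream B as its term 9, giving -42.
Position 20 falls in stream B as its term 10, giving -56.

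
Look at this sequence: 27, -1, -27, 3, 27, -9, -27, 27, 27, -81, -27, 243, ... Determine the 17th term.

Positions 1, 3, 5, … form one subsequence and positions 2, 4, 6, … form another.
Subsequence A: 27, -27, 27, -27, 27, -27 — alternating ±27.
Subsequence B: -1, 3, -9, 27, -81, 243 — geometric, ×-3 each step.
Term 17 comes from subsequence A (its 9th entry): 27.

27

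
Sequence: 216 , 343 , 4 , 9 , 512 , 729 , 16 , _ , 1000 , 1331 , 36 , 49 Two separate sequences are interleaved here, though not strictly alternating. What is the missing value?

The slot pattern repeats as AABB (period 4), so there are 2 interleaved tracks.
Stream A: 216, 343, 512, 729, 1000, 1331. The cubes 6³, 7³, 8³, ….
Stream B: 4, 9, 16, ?, 36, 49. Consecutive squares n² from n = 2.
So the missing entry in stream B is 25.

25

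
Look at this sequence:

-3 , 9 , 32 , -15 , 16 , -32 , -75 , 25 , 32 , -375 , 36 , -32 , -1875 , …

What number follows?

The terms cycle through 3 interleaved subsequences.
Track A = -3, -15, -75, -375, -1875: geometric with ratio 5.
Track B = 9, 16, 25, 36: perfect squares starting at 3².
Track C = 32, -32, 32, -32: alternating ±32.
Term 14 comes from track B (its 5th entry): 49.

49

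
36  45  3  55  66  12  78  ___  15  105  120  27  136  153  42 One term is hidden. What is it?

91

The slot pattern repeats as AAB (period 3), so there are 2 interleaved tracks.
Track A: 36, 45, 55, 66, 78, ?, 105, 120, 136, 153. Triangular numbers n(n+1)/2 for n = 8, 9, ….
Track B: 3, 12, 15, 27, 42. Each term equals the sum of the previous two.
Filling track A at index 6 by its rule yields 91.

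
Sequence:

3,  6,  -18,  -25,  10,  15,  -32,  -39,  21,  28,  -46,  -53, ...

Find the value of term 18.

Positions follow the repeating pattern AABB; grouping by letter gives 2 tracks.
Track A is 3, 6, 10, 15, 21, 28, which is triangular numbers n(n+1)/2 for n = 2, 3, ….
Track B is -18, -25, -32, -39, -46, -53, which is linear: a_n = -11 − 7·n.
The 18th slot belongs to track A; its 10th term is 66.

66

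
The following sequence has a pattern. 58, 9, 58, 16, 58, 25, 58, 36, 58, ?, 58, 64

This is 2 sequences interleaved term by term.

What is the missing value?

49

Odd-indexed and even-indexed terms follow separate rules.
Track A: 58, 58, 58, 58, 58, 58. The constant sequence 58.
Track B: 9, 16, 25, 36, ?, 64. Consecutive squares n² from n = 3.
Filling track B at index 5 by its rule yields 49.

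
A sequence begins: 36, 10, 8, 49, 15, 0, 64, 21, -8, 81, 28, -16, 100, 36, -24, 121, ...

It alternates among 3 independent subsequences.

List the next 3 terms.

Read the sequence 3 terms at a time; column i is its own pattern.
Track A: 36, 49, 64, 81, 100, 121 (perfect squares starting at 6²).
Track B: 10, 15, 21, 28, 36 (triangular numbers starting at T_4).
Track C: 8, 0, -8, -16, -24 (subtracting 8 each time).
Position 17 falls in track B as its term 6, giving 45.
Position 18 → track C, term 6 = -32.
Position 19 falls in track A as its term 7, giving 144.

45, -32, 144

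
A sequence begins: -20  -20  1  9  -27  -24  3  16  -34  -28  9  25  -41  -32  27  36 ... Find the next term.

-48

Split by position mod 4: positions 1, 5, 9, … form one track, and each other residue class forms its own.
Stream A = -20, -27, -34, -41: arithmetic with common difference −7.
Stream B = -20, -24, -28, -32: arithmetic, step −4.
Stream C = 1, 3, 9, 27: geometric with ratio 3.
Stream D = 9, 16, 25, 36: consecutive squares n² from n = 3.
Term 17 comes from stream A (its 5th entry): -48.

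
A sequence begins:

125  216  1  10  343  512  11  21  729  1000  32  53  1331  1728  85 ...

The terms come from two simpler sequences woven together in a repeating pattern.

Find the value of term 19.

223

Positions follow the repeating pattern AABB; grouping by letter gives 2 tracks.
Subsequence A = 125, 216, 343, 512, 729, 1000, 1331, 1728: perfect cubes starting at 5³.
Subsequence B = 1, 10, 11, 21, 32, 53, 85: each term equals the sum of the previous two.
Position 19 → subsequence B, term 9 = 223.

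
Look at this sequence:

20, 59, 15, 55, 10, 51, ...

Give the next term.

5

Odd-indexed and even-indexed terms follow separate rules.
Stream A = 20, 15, 10: linear: a_n = 25 − 5·n.
Stream B = 59, 55, 51: arithmetic, step −4.
Term 7 comes from stream A (its 4th entry): 5.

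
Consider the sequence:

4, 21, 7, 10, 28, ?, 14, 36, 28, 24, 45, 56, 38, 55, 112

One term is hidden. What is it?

14

Split by position mod 3 into 3 tracks.
Track A = 4, 10, 14, 24, 38: a Fibonacci-like recurrence a_n = a_{n-1} + a_{n-2}.
Track B = 21, 28, 36, 45, 55: triangular numbers starting at T_6.
Track C = 7, ?, 28, 56, 112: geometric, ×2 each step.
The gap is track C's term 2; the rule gives 14.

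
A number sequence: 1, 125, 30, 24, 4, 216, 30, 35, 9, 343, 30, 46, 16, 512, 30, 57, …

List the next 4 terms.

Split by position mod 4: positions 1, 5, 9, … form one track, and each other residue class forms its own.
Track A: 1, 4, 9, 16. The squares 1², 2², 3², ….
Track B: 125, 216, 343, 512. The cubes 5³, 6³, 7³, ….
Track C: 30, 30, 30, 30. Constant 30.
Track D: 24, 35, 46, 57. Arithmetic, step +11.
Position 17 falls in track A as its term 5, giving 25.
Position 18 falls in track B as its term 5, giving 729.
Term 19 comes from track C (its 5th entry): 30.
The 20th slot belongs to track D; its 5th term is 68.

25, 729, 30, 68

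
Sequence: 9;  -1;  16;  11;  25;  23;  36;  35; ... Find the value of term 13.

Positions 1, 3, 5, … form one subsequence and positions 2, 4, 6, … form another.
Stream A: 9, 16, 25, 36. The squares 3², 4², 5², ….
Stream B: -1, 11, 23, 35. Linear: a_n = -13 + 12·n.
Position 13 falls in stream A as its term 7, giving 81.

81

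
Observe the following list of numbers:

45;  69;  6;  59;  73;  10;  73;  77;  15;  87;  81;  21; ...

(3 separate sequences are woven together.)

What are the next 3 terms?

101, 85, 28

The terms cycle through 3 interleaved subsequences.
Track A is 45, 59, 73, 87, which is linear: a_n = 31 + 14·n.
Track B is 69, 73, 77, 81, which is linear: a_n = 65 + 4·n.
Track C is 6, 10, 15, 21, which is triangular numbers n(n+1)/2 for n = 3, 4, ….
The 13th slot belongs to track A; its 5th term is 101.
Position 14 → track B, term 5 = 85.
Position 15 falls in track C as its term 5, giving 28.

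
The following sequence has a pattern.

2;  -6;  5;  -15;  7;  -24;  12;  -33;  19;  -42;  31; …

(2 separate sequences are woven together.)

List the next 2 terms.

-51, 50

Odd-indexed and even-indexed terms follow separate rules.
Track A: 2, 5, 7, 12, 19, 31 — each term equals the sum of the previous two.
Track B: -6, -15, -24, -33, -42 — arithmetic with common difference −9.
The 12th slot belongs to track B; its 6th term is -51.
Position 13 falls in track A as its term 7, giving 50.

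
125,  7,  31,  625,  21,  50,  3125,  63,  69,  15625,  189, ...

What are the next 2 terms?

The terms cycle through 3 interleaved subsequences.
Subsequence A is 125, 625, 3125, 15625, which is powers 5^3, 5^4, 5^5, ….
Subsequence B is 7, 21, 63, 189, which is multiplying by 3 each time.
Subsequence C is 31, 50, 69, which is adding 19 each time.
The 12th slot belongs to subsequence C; its 4th term is 88.
Position 13 falls in subsequence A as its term 5, giving 78125.

88, 78125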